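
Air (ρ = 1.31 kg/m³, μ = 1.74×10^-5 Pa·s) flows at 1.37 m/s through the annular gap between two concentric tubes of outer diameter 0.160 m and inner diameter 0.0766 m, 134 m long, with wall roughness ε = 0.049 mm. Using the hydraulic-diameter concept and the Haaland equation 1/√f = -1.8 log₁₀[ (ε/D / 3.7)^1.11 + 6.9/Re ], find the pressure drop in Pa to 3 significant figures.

Hydraulic diameter D_h = 4A/P = D_o - D_i = 0.16 - 0.0766 = 0.0834 m.
Re = ρVD_h/μ = 1.31·1.37·0.0834/1.74e-05 = 8602.
ε/D_h = 4.9e-05/0.0834 = 0.000588; Haaland gives 1/√f = -1.8 log₁₀[6.07e-05+0.000802] = 5.515, so f = 0.03287.
ΔP = f(L/D_h)(ρV²/2) = 0.03287·134/0.0834·1.229 = 64.93 Pa.

ΔP ≈ 64.9 Pa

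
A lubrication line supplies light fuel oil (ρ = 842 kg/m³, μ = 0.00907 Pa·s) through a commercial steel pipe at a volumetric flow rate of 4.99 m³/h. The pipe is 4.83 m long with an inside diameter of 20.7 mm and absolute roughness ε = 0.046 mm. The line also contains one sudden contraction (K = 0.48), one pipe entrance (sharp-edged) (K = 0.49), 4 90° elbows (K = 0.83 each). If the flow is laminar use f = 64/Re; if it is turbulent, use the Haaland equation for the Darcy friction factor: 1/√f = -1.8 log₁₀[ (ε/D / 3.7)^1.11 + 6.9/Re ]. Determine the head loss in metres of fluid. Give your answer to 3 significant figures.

h_f ≈ 10.9 m

Q = 4.99 m³/h = 4.99/3600 = 0.001386 m³/s.
Cross-sectional area A = πD²/4 = π(0.0207)²/4 = 0.0003365 m²; mean velocity V = Q/A = 0.001386/0.0003365 = 4.119 m/s.
Reynolds number Re = ρVD/μ = 842 · 4.119 · 0.0207 / 0.00907 = 7915.
Re > 4000 → turbulent. Relative roughness ε/D = 4.6e-05/0.0207 = 0.00222. Haaland: 1/√f = -1.8 log₁₀[(0.00222/3.7)^1.11 + 6.9/7915] = -1.8 log₁₀[0.000266 + 0.000872] = 5.299, so f = 0.03561.
Total minor-loss coefficient ΣK = 1·0.48 + 1·0.49 + 4·0.83 = 4.29.
ΔP = [f·L/D + ΣK]·(ρV²/2) = [0.03561·4.83/0.0207 + 4.29]·(842·4.119²/2) = [8.309 + 4.29]·7142 = 8.998e+04 Pa.
Head loss h_f = ΔP/(ρg) = 8.998e+04/(842·9.81) = 10.9 m.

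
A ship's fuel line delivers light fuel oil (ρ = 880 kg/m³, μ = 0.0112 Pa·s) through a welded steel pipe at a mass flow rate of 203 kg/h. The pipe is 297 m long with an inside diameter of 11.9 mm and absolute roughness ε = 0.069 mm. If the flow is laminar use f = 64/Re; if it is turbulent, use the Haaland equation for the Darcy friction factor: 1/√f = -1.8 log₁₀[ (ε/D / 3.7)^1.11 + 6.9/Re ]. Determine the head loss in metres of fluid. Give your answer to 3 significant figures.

h_f ≈ 50.2 m

ṁ = 203 kg/h = 203/3600 = 0.05639 kg/s.
A = πD²/4 = π(0.0119)²/4 = 0.0001112 m²; mean velocity V = ṁ/(ρA) = 0.05639/(880 · 0.0001112) = 0.5761 m/s.
Reynolds number Re = ρVD/μ = 880 · 0.5761 · 0.0119 / 0.0112 = 538.7.
Re < 2300 → laminar flow, so f = 64/Re = 64/538.7 = 0.1188 (the turbulent correlation is not needed).
Darcy-Weisbach: ΔP = f(L/D)(ρV²/2) = 0.1188·(297/0.0119)·(880·0.5761²/2) = 0.1188·2.496e+04·146.1 = 4.331e+05 Pa.
Head loss h_f = ΔP/(ρg) = 4.331e+05/(880·9.81) = 50.2 m.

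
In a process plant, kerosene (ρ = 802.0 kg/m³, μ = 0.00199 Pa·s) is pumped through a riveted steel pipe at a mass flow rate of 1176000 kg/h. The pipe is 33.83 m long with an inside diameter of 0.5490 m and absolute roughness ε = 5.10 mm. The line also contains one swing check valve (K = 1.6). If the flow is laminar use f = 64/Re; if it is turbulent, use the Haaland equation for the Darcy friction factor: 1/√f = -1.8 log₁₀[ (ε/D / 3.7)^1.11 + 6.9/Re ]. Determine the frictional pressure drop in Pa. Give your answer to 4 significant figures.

ṁ = 1176000 kg/h = 1176000/3600 = 326.7 kg/s.
A = πD²/4 = π(0.549)²/4 = 0.2367 m²; mean velocity V = ṁ/(ρA) = 326.7/(802 · 0.2367) = 1.721 m/s.
Reynolds number Re = ρVD/μ = 802 · 1.721 · 0.549 / 0.00199 = 3.807e+05.
Re > 4000 → turbulent. Relative roughness ε/D = 0.0051/0.549 = 0.00929. Haaland: 1/√f = -1.8 log₁₀[(0.00929/3.7)^1.11 + 6.9/3.807e+05] = -1.8 log₁₀[0.0013 + 1.81e-05] = 5.184, so f = 0.03721.
Total minor-loss coefficient ΣK = 1·1.6 = 1.6.
ΔP = [f·L/D + ΣK]·(ρV²/2) = [0.03721·33.83/0.549 + 1.6]·(802·1.721²/2) = [2.293 + 1.6]·1187 = 4621 Pa.

ΔP ≈ 4621 Pa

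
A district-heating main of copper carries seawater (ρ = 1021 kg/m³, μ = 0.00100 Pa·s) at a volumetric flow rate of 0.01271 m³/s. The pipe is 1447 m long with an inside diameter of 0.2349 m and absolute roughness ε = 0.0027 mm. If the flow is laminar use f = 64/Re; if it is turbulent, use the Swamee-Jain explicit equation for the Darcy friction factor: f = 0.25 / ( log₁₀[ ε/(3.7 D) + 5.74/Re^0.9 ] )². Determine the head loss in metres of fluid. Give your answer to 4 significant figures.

h_f ≈ 0.5215 m

Cross-sectional area A = πD²/4 = π(0.2349)²/4 = 0.04334 m²; mean velocity V = Q/A = 0.01271/0.04334 = 0.2933 m/s.
Reynolds number Re = ρVD/μ = 1021 · 0.2933 · 0.2349 / 0.001 = 7.034e+04.
Re > 4000 → turbulent. Relative roughness ε/D = 2.7e-06/0.2349 = 1.15e-05. Swamee-Jain: f = 0.25/(log₁₀[1.15e-05/3.7 + 5.74/7.034e+04^0.9])² = 0.25/(log₁₀[3.11e-06 + 0.000249])² = 0.25/(-3.598)² = 0.01931.
Darcy-Weisbach: ΔP = f(L/D)(ρV²/2) = 0.01931·(1447/0.2349)·(1021·0.2933²/2) = 0.01931·6160·43.91 = 5223 Pa.
Head loss h_f = ΔP/(ρg) = 5223/(1021·9.81) = 0.5215 m.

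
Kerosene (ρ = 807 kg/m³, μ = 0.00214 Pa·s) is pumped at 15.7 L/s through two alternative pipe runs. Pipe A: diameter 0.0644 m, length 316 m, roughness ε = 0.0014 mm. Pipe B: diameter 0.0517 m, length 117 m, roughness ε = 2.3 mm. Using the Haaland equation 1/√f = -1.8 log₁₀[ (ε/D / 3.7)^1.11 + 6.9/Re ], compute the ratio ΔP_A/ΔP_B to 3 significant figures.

ΔP_A/ΔP_B ≈ 0.229

Pipe A: V = Q/A = 0.0157/0.003257 = 4.82 m/s; Re = 1.171e+05; ε/D = 2.17e-05; Haaland → f = 0.01735; ΔP_A = f(L/D)(ρV²/2) = 7.979e+05 Pa.
Pipe B: V = Q/A = 0.0157/0.002099 = 7.479 m/s; Re = 1.458e+05; ε/D = 0.0445; Haaland → f = 0.06813; ΔP_B = f(L/D)(ρV²/2) = 3.48e+06 Pa.
ΔP_A/ΔP_B = 7.979e+05/3.48e+06 = 0.229.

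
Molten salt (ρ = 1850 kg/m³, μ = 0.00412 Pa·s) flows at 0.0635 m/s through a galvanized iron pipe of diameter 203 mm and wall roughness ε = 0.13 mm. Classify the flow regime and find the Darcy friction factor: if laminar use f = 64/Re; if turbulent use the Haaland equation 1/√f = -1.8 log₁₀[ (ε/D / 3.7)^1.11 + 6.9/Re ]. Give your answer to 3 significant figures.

f ≈ 0.0367

Re = ρVD/μ = 1850·0.0635·0.203/0.00412 = 5788.
Re > 4000 → turbulent. ε/D = 0.00013/0.203 = 0.00064; Haaland: 1/√f = -1.8 log₁₀[6.68e-05 + 0.00119] = 5.22, so f = 0.0367.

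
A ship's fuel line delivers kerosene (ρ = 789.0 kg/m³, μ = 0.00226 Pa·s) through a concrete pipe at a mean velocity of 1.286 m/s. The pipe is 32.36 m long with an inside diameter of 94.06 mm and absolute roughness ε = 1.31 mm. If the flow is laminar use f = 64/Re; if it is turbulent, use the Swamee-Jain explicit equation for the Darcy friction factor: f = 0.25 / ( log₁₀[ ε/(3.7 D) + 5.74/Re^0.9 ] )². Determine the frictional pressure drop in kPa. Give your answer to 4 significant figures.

Reynolds number Re = ρVD/μ = 789 · 1.286 · 0.09406 / 0.00226 = 4.223e+04.
Re > 4000 → turbulent. Relative roughness ε/D = 0.00131/0.09406 = 0.0139. Swamee-Jain: f = 0.25/(log₁₀[0.0139/3.7 + 5.74/4.223e+04^0.9])² = 0.25/(log₁₀[0.00376 + 0.000394])² = 0.25/(-2.381)² = 0.0441.
Darcy-Weisbach: ΔP = f(L/D)(ρV²/2) = 0.0441·(32.36/0.09406)·(789·1.286²/2) = 0.0441·344·652.4 = 9898 Pa.
ΔP = 9898 Pa = 9.898 kPa.

ΔP ≈ 9.898 kPa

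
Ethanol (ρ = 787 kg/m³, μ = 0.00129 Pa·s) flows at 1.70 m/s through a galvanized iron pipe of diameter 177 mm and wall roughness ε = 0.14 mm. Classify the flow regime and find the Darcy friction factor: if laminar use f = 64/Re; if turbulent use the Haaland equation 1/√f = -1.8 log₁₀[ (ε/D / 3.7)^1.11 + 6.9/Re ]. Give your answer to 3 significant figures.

Re = ρVD/μ = 787·1.7·0.177/0.00129 = 1.836e+05.
Re > 4000 → turbulent. ε/D = 0.00014/0.177 = 0.000791; Haaland: 1/√f = -1.8 log₁₀[8.44e-05 + 3.76e-05] = 7.045, so f = 0.02015.

f ≈ 0.0201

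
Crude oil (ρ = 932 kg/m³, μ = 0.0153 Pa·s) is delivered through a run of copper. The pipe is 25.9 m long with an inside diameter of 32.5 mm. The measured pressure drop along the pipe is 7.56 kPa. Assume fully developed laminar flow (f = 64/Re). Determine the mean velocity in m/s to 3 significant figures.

V ≈ 0.630 m/s

For laminar flow, f = 64/Re with Re = ρVD/μ, so Darcy-Weisbach reduces to ΔP = 32μLV/D². Solving for V: V = ΔP·D²/(32μL) = 7560·(0.0325)²/(32·0.0153·25.9) = 0.6297 m/s.
Check: Re = ρVD/μ = 932·0.6297·0.0325/0.0153 = 1247 < 2300, so the laminar assumption holds.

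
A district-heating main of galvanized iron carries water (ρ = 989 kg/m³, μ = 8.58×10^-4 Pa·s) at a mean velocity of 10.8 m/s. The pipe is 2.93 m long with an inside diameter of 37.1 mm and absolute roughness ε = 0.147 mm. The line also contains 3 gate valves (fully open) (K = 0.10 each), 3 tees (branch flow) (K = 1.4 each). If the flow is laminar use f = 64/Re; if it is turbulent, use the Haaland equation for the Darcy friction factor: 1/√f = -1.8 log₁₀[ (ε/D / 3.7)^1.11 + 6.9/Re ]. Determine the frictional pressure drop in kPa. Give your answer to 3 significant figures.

Reynolds number Re = ρVD/μ = 989 · 10.8 · 0.0371 / 0.000858 = 4.619e+05.
Re > 4000 → turbulent. Relative roughness ε/D = 0.000147/0.0371 = 0.00396. Haaland: 1/√f = -1.8 log₁₀[(0.00396/3.7)^1.11 + 6.9/4.619e+05] = -1.8 log₁₀[0.000505 + 1.49e-05] = 5.912, so f = 0.02861.
Total minor-loss coefficient ΣK = 3·0.1 + 3·1.4 = 4.5.
ΔP = [f·L/D + ΣK]·(ρV²/2) = [0.02861·2.93/0.0371 + 4.5]·(989·10.8²/2) = [2.26 + 4.5]·5.768e+04 = 3.899e+05 Pa.
ΔP = 3.899e+05 Pa = 390 kPa.

ΔP ≈ 390 kPa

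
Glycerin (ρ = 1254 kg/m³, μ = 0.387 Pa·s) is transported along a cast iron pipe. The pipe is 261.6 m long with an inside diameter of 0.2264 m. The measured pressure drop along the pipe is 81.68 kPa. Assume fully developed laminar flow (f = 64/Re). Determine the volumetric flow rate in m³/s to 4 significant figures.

Q ≈ 0.05203 m³/s

For laminar flow, f = 64/Re with Re = ρVD/μ, so Darcy-Weisbach reduces to ΔP = 32μLV/D². Solving for V: V = ΔP·D²/(32μL) = 8.168e+04·(0.2264)²/(32·0.387·261.6) = 1.292 m/s.
Check: Re = ρVD/μ = 1254·1.292·0.2264/0.387 = 948.1 < 2300, so the laminar assumption holds.
Q = V·A = 1.292·(π/4·0.2264²) = 0.05203 m³/s = 0.05203 m³/s.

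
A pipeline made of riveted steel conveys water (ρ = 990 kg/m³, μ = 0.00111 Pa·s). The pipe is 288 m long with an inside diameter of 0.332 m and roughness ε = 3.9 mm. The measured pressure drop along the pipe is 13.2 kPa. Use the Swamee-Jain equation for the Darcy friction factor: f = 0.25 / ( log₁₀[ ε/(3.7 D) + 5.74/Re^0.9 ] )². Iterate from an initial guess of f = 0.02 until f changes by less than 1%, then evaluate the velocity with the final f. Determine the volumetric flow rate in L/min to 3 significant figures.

Rearranging Darcy-Weisbach: V = √(2·ΔP·D/(f·L·ρ)). With ε/D = 0.0039/0.332 = 0.0117, iterate starting from f = 0.02:
  f = 0.02 → V = √(2·1.32e+04·0.332/(0.02·288·990)) = 1.24 m/s; Re = ρVD/μ = 3.671e+05; f → 0.0403
  f = 0.0403 → V = 0.8734 m/s; Re = 2.586e+05; f → 0.04039
Converged (Δf/f < 1%). With the final f = 0.04039: V = √(2·1.32e+04·0.332/(0.04039·288·990)) = 0.8724 m/s.
Q = V·A = 0.8724·(π/4·0.332²) = 0.07552 m³/s = 4530 L/min.

Q ≈ 4530 L/min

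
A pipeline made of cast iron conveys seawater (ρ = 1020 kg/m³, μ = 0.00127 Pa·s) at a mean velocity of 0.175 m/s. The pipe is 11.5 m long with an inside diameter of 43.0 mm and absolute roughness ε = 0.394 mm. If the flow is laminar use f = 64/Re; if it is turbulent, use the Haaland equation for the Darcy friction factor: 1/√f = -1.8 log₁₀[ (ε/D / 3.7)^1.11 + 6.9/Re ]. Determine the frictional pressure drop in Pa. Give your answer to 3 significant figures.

Reynolds number Re = ρVD/μ = 1020 · 0.175 · 0.043 / 0.00127 = 6044.
Re > 4000 → turbulent. Relative roughness ε/D = 0.000394/0.043 = 0.00916. Haaland: 1/√f = -1.8 log₁₀[(0.00916/3.7)^1.11 + 6.9/6044] = -1.8 log₁₀[0.00128 + 0.00114] = 4.709, so f = 0.0451.
Darcy-Weisbach: ΔP = f(L/D)(ρV²/2) = 0.0451·(11.5/0.043)·(1020·0.175²/2) = 0.0451·267.4·15.62 = 188.4 Pa.

ΔP ≈ 188 Pa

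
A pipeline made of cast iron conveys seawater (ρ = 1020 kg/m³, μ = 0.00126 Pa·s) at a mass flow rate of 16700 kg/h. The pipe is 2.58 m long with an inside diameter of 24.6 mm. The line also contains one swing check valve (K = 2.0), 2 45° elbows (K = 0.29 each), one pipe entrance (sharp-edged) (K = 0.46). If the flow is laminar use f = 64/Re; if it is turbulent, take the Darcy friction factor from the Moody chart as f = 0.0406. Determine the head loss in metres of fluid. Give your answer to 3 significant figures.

ṁ = 16700 kg/h = 16700/3600 = 4.639 kg/s.
A = πD²/4 = π(0.0246)²/4 = 0.0004753 m²; mean velocity V = ṁ/(ρA) = 4.639/(1020 · 0.0004753) = 9.569 m/s.
Reynolds number Re = ρVD/μ = 1020 · 9.569 · 0.0246 / 0.00126 = 1.906e+05.
Re > 4000 → turbulent; use the Moody-chart value f = 0.0406.
Total minor-loss coefficient ΣK = 1·2 + 2·0.29 + 1·0.46 = 3.04.
ΔP = [f·L/D + ΣK]·(ρV²/2) = [0.0406·2.58/0.0246 + 3.04]·(1020·9.569²/2) = [4.258 + 3.04]·4.67e+04 = 3.408e+05 Pa.
Head loss h_f = ΔP/(ρg) = 3.408e+05/(1020·9.81) = 34.1 m.

h_f ≈ 34.1 m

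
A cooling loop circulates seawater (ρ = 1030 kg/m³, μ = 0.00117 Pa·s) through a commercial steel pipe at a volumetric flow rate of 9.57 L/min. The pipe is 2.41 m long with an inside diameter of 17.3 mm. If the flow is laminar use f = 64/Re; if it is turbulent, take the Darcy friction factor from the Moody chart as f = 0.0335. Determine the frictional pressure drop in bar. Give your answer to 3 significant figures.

Q = 9.57 L/min = 9.57/60000 = 0.0001595 m³/s.
Cross-sectional area A = πD²/4 = π(0.0173)²/4 = 0.0002351 m²; mean velocity V = Q/A = 0.0001595/0.0002351 = 0.6785 m/s.
Reynolds number Re = ρVD/μ = 1030 · 0.6785 · 0.0173 / 0.00117 = 1.033e+04.
Re > 4000 → turbulent; use the Moody-chart value f = 0.0335.
Darcy-Weisbach: ΔP = f(L/D)(ρV²/2) = 0.0335·(2.41/0.0173)·(1030·0.6785²/2) = 0.0335·139.3·237.1 = 1107 Pa.
ΔP = 1107 Pa = 0.0111 bar.

ΔP ≈ 0.0111 bar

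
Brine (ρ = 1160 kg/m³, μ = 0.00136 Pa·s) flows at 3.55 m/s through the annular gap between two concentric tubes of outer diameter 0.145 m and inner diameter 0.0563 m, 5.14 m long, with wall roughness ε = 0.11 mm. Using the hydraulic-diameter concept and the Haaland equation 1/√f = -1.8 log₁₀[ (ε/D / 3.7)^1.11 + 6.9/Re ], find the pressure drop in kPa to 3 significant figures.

ΔP ≈ 9.13 kPa

Hydraulic diameter D_h = 4A/P = D_o - D_i = 0.145 - 0.0563 = 0.0887 m.
Re = ρVD_h/μ = 1160·3.55·0.0887/0.00136 = 2.686e+05.
ε/D_h = 0.00011/0.0887 = 0.00124; Haaland gives 1/√f = -1.8 log₁₀[0.000139+2.57e-05] = 6.81, so f = 0.02156.
ΔP = f(L/D_h)(ρV²/2) = 0.02156·5.14/0.0887·7309 = 9133 Pa.
ΔP = 9.13 kPa.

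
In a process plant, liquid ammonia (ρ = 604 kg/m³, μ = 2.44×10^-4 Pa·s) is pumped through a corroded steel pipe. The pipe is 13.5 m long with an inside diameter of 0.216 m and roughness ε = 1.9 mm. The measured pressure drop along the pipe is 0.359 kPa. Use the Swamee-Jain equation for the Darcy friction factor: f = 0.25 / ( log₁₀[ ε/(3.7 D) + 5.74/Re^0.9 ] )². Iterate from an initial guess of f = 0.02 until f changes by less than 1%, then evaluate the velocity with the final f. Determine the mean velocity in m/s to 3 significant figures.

Rearranging Darcy-Weisbach: V = √(2·ΔP·D/(f·L·ρ)). With ε/D = 0.0019/0.216 = 0.0088, iterate starting from f = 0.02:
  f = 0.02 → V = √(2·359·0.216/(0.02·13.5·604)) = 0.9752 m/s; Re = ρVD/μ = 5.214e+05; f → 0.03652
  f = 0.03652 → V = 0.7217 m/s; Re = 3.859e+05; f → 0.03658
Converged (Δf/f < 1%). With the final f = 0.03658: V = √(2·359·0.216/(0.03658·13.5·604)) = 0.7211 m/s.

V ≈ 0.721 m/s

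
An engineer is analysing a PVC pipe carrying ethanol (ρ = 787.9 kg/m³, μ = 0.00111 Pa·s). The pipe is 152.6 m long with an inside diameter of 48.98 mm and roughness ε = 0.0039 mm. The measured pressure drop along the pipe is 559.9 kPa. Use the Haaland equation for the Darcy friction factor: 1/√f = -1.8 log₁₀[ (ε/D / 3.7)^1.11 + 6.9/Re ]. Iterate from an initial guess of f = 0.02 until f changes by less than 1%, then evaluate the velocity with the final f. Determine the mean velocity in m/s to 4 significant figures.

Rearranging Darcy-Weisbach: V = √(2·ΔP·D/(f·L·ρ)). With ε/D = 3.9e-06/0.04898 = 7.96e-05, iterate starting from f = 0.02:
  f = 0.02 → V = √(2·5.599e+05·0.04898/(0.02·152.6·787.9)) = 4.776 m/s; Re = ρVD/μ = 1.66e+05; f → 0.01656
  f = 0.01656 → V = 5.249 m/s; Re = 1.825e+05; f → 0.01629
  f = 0.01629 → V = 5.292 m/s; Re = 1.84e+05; f → 0.01627
Converged (Δf/f < 1%). With the final f = 0.01627: V = √(2·5.599e+05·0.04898/(0.01627·152.6·787.9)) = 5.295 m/s.

V ≈ 5.295 m/s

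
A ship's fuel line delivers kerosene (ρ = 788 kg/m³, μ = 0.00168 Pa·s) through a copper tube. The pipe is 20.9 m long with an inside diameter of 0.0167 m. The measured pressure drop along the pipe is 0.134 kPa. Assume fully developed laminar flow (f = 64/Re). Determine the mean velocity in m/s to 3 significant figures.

V ≈ 0.0333 m/s

For laminar flow, f = 64/Re with Re = ρVD/μ, so Darcy-Weisbach reduces to ΔP = 32μLV/D². Solving for V: V = ΔP·D²/(32μL) = 134·(0.0167)²/(32·0.00168·20.9) = 0.03326 m/s.
Check: Re = ρVD/μ = 788·0.03326·0.0167/0.00168 = 260.5 < 2300, so the laminar assumption holds.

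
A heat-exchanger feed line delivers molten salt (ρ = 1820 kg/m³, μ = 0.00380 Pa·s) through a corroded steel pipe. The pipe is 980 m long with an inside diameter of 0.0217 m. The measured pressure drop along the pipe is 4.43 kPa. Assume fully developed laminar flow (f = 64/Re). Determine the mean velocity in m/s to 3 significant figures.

For laminar flow, f = 64/Re with Re = ρVD/μ, so Darcy-Weisbach reduces to ΔP = 32μLV/D². Solving for V: V = ΔP·D²/(32μL) = 4430·(0.0217)²/(32·0.0038·980) = 0.01751 m/s.
Check: Re = ρVD/μ = 1820·0.01751·0.0217/0.0038 = 181.9 < 2300, so the laminar assumption holds.

V ≈ 0.0175 m/s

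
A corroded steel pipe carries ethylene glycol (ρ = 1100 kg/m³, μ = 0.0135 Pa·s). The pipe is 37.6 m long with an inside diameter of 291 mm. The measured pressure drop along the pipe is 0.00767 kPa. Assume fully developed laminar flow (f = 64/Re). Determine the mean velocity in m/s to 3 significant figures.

For laminar flow, f = 64/Re with Re = ρVD/μ, so Darcy-Weisbach reduces to ΔP = 32μLV/D². Solving for V: V = ΔP·D²/(32μL) = 7.67·(0.291)²/(32·0.0135·37.6) = 0.03999 m/s.
Check: Re = ρVD/μ = 1100·0.03999·0.291/0.0135 = 948.1 < 2300, so the laminar assumption holds.

V ≈ 0.0400 m/s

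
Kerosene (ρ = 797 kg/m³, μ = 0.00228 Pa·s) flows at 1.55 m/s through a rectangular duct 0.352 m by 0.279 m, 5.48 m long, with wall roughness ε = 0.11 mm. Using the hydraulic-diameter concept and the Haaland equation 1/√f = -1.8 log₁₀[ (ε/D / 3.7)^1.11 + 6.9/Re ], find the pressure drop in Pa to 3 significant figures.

Hydraulic diameter D_h = 4A/P = 4·(0.352·0.279)/(2·(0.352+0.279)) = 0.3928/1.262 = 0.3113 m.
Re = ρVD_h/μ = 797·1.55·0.3113/0.00228 = 1.687e+05.
ε/D_h = 0.00011/0.3113 = 0.000353; Haaland gives 1/√f = -1.8 log₁₀[3.45e-05+4.09e-05] = 7.421, so f = 0.01816.
ΔP = f(L/D_h)(ρV²/2) = 0.01816·5.48/0.3113·957.4 = 306.1 Pa.

ΔP ≈ 306 Pa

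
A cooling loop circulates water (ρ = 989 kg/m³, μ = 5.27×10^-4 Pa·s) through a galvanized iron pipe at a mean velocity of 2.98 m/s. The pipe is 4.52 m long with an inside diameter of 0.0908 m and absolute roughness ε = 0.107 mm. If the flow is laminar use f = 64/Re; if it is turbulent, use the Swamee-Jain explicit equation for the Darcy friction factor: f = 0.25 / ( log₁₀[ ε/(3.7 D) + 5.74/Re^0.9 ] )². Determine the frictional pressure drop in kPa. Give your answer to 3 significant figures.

Reynolds number Re = ρVD/μ = 989 · 2.98 · 0.0908 / 0.000527 = 5.078e+05.
Re > 4000 → turbulent. Relative roughness ε/D = 0.000107/0.0908 = 0.00118. Swamee-Jain: f = 0.25/(log₁₀[0.00118/3.7 + 5.74/5.078e+05^0.9])² = 0.25/(log₁₀[0.000318 + 4.21e-05])² = 0.25/(-3.443)² = 0.02109.
Darcy-Weisbach: ΔP = f(L/D)(ρV²/2) = 0.02109·(4.52/0.0908)·(989·2.98²/2) = 0.02109·49.78·4391 = 4610 Pa.
ΔP = 4610 Pa = 4.61 kPa.

ΔP ≈ 4.61 kPa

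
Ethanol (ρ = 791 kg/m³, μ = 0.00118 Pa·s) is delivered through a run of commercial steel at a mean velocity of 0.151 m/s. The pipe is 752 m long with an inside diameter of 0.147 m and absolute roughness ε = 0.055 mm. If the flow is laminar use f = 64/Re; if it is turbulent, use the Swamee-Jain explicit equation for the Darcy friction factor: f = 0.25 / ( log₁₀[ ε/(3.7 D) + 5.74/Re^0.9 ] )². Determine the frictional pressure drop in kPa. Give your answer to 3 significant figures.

Reynolds number Re = ρVD/μ = 791 · 0.151 · 0.147 / 0.00118 = 1.488e+04.
Re > 4000 → turbulent. Relative roughness ε/D = 5.5e-05/0.147 = 0.000374. Swamee-Jain: f = 0.25/(log₁₀[0.000374/3.7 + 5.74/1.488e+04^0.9])² = 0.25/(log₁₀[0.000101 + 0.00101])² = 0.25/(-2.955)² = 0.02863.
Darcy-Weisbach: ΔP = f(L/D)(ρV²/2) = 0.02863·(752/0.147)·(791·0.151²/2) = 0.02863·5116·9.018 = 1321 Pa.
ΔP = 1321 Pa = 1.32 kPa.

ΔP ≈ 1.32 kPa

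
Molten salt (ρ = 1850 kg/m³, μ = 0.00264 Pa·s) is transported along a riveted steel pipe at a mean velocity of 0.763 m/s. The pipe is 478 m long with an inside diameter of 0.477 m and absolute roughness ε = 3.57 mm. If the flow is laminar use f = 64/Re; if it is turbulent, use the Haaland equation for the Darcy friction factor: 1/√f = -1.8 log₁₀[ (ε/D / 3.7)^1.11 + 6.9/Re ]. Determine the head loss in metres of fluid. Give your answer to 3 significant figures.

Reynolds number Re = ρVD/μ = 1850 · 0.763 · 0.477 / 0.00264 = 2.55e+05.
Re > 4000 → turbulent. Relative roughness ε/D = 0.00357/0.477 = 0.00748. Haaland: 1/√f = -1.8 log₁₀[(0.00748/3.7)^1.11 + 6.9/2.55e+05] = -1.8 log₁₀[0.00102 + 2.71e-05] = 5.362, so f = 0.03478.
Darcy-Weisbach: ΔP = f(L/D)(ρV²/2) = 0.03478·(478/0.477)·(1850·0.763²/2) = 0.03478·1002·538.5 = 1.877e+04 Pa.
Head loss h_f = ΔP/(ρg) = 1.877e+04/(1850·9.81) = 1.03 m.

h_f ≈ 1.03 m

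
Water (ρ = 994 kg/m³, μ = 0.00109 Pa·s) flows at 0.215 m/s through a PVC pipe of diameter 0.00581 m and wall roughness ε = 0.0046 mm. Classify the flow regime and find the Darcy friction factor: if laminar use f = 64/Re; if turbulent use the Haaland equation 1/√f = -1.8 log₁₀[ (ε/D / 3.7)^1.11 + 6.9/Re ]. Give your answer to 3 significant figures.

f ≈ 0.0562

Re = ρVD/μ = 994·0.215·0.00581/0.00109 = 1139.
Re < 2300 → laminar, so f = 64/Re = 0.05618 (roughness is irrelevant in laminar flow).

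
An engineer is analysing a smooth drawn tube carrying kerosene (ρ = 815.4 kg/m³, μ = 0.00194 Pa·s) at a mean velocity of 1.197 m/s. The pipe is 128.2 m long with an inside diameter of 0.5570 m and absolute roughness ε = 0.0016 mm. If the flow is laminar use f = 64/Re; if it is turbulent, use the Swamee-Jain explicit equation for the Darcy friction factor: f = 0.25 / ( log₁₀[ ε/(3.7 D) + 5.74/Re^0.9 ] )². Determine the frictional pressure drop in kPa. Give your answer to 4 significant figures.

Reynolds number Re = ρVD/μ = 815.4 · 1.197 · 0.557 / 0.00194 = 2.802e+05.
Re > 4000 → turbulent. Relative roughness ε/D = 1.6e-06/0.557 = 2.87e-06. Swamee-Jain: f = 0.25/(log₁₀[2.87e-06/3.7 + 5.74/2.802e+05^0.9])² = 0.25/(log₁₀[7.76e-07 + 7.18e-05])² = 0.25/(-4.139)² = 0.01459.
Darcy-Weisbach: ΔP = f(L/D)(ρV²/2) = 0.01459·(128.2/0.557)·(815.4·1.197²/2) = 0.01459·230.2·584.2 = 1962 Pa.
ΔP = 1962 Pa = 1.962 kPa.

ΔP ≈ 1.962 kPa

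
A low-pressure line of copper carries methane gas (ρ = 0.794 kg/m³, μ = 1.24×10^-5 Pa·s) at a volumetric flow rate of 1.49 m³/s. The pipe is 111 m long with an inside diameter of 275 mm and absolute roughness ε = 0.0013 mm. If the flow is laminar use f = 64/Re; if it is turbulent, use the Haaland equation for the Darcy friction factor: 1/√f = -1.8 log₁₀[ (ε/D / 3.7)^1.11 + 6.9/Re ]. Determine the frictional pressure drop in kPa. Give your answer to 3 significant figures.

ΔP ≈ 1.35 kPa

Cross-sectional area A = πD²/4 = π(0.275)²/4 = 0.0594 m²; mean velocity V = Q/A = 1.49/0.0594 = 25.09 m/s.
Reynolds number Re = ρVD/μ = 0.794 · 25.09 · 0.275 / 1.24e-05 = 4.417e+05.
Re > 4000 → turbulent. Relative roughness ε/D = 1.3e-06/0.275 = 4.73e-06. Haaland: 1/√f = -1.8 log₁₀[(4.73e-06/3.7)^1.11 + 6.9/4.417e+05] = -1.8 log₁₀[2.87e-07 + 1.56e-05] = 8.637, so f = 0.0134.
Darcy-Weisbach: ΔP = f(L/D)(ρV²/2) = 0.0134·(111/0.275)·(0.794·25.09²/2) = 0.0134·403.6·249.8 = 1352 Pa.
ΔP = 1352 Pa = 1.35 kPa.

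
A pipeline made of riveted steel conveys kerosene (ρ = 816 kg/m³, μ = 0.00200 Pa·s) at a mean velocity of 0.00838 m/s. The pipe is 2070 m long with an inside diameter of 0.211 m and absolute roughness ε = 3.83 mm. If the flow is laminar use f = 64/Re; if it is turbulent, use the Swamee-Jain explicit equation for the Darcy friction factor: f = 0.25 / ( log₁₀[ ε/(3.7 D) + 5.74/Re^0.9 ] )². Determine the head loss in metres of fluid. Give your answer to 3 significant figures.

h_f ≈ 0.00312 m

Reynolds number Re = ρVD/μ = 816 · 0.00838 · 0.211 / 0.002 = 721.4.
Re < 2300 → laminar flow, so f = 64/Re = 64/721.4 = 0.08871 (the turbulent correlation is not needed).
Darcy-Weisbach: ΔP = f(L/D)(ρV²/2) = 0.08871·(2070/0.211)·(816·0.00838²/2) = 0.08871·9810·0.02865 = 24.94 Pa.
Head loss h_f = ΔP/(ρg) = 24.94/(816·9.81) = 0.00312 m.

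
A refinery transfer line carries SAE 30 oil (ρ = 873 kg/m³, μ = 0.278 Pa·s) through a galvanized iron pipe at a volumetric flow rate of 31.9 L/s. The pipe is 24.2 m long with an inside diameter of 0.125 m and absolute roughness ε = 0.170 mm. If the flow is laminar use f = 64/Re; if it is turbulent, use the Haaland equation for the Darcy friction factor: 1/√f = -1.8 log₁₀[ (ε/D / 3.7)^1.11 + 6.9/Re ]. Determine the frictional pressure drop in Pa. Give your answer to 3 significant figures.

Q = 31.9 L/s = 31.9/1000 = 0.0319 m³/s.
Cross-sectional area A = πD²/4 = π(0.125)²/4 = 0.01227 m²; mean velocity V = Q/A = 0.0319/0.01227 = 2.599 m/s.
Reynolds number Re = ρVD/μ = 873 · 2.599 · 0.125 / 0.278 = 1020.
Re < 2300 → laminar flow, so f = 64/Re = 64/1020 = 0.06272 (the turbulent correlation is not needed).
Darcy-Weisbach: ΔP = f(L/D)(ρV²/2) = 0.06272·(24.2/0.125)·(873·2.599²/2) = 0.06272·193.6·2949 = 3.582e+04 Pa.

ΔP ≈ 35800 Pa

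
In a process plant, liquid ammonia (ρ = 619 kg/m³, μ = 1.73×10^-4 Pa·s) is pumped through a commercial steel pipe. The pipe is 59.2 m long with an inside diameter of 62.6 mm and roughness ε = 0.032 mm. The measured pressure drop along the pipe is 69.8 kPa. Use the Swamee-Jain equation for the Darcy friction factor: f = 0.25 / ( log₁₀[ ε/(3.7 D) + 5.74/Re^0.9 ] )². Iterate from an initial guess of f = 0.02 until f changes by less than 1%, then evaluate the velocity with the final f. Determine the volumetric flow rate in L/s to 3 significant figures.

Q ≈ 11.4 L/s

Rearranging Darcy-Weisbach: V = √(2·ΔP·D/(f·L·ρ)). With ε/D = 3.2e-05/0.0626 = 0.000511, iterate starting from f = 0.02:
  f = 0.02 → V = √(2·6.98e+04·0.0626/(0.02·59.2·619)) = 3.453 m/s; Re = ρVD/μ = 7.734e+05; f → 0.01752
  f = 0.01752 → V = 3.689 m/s; Re = 8.264e+05; f → 0.01748
Converged (Δf/f < 1%). With the final f = 0.01748: V = √(2·6.98e+04·0.0626/(0.01748·59.2·619)) = 3.694 m/s.
Q = V·A = 3.694·(π/4·0.0626²) = 0.01137 m³/s = 11.4 L/s.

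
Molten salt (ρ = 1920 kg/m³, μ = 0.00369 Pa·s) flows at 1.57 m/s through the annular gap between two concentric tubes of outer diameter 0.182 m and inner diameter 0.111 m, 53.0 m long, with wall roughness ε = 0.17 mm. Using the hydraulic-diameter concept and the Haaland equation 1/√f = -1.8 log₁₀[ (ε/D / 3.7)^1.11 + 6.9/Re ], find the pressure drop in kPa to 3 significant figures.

ΔP ≈ 47.4 kPa

Hydraulic diameter D_h = 4A/P = D_o - D_i = 0.182 - 0.111 = 0.071 m.
Re = ρVD_h/μ = 1920·1.57·0.071/0.00369 = 5.8e+04.
ε/D_h = 0.00017/0.071 = 0.00239; Haaland gives 1/√f = -1.8 log₁₀[0.000289+0.000119] = 6.102, so f = 0.02686.
ΔP = f(L/D_h)(ρV²/2) = 0.02686·53/0.071·2366 = 4.744e+04 Pa.
ΔP = 47.4 kPa.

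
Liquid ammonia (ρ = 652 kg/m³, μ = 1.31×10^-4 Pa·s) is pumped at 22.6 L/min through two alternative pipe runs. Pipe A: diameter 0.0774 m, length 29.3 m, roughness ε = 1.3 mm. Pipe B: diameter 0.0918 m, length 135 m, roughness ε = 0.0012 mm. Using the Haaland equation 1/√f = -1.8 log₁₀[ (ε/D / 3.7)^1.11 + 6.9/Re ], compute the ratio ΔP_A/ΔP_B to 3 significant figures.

Pipe A: V = Q/A = 0.0003767/0.004705 = 0.08005 m/s; Re = 3.084e+04; ε/D = 0.0168; Haaland → f = 0.04696; ΔP_A = f(L/D)(ρV²/2) = 37.14 Pa.
Pipe B: V = Q/A = 0.0003767/0.006619 = 0.05691 m/s; Re = 2.6e+04; ε/D = 1.31e-05; Haaland → f = 0.02415; ΔP_B = f(L/D)(ρV²/2) = 37.5 Pa.
ΔP_A/ΔP_B = 37.14/37.5 = 0.990.

ΔP_A/ΔP_B ≈ 0.990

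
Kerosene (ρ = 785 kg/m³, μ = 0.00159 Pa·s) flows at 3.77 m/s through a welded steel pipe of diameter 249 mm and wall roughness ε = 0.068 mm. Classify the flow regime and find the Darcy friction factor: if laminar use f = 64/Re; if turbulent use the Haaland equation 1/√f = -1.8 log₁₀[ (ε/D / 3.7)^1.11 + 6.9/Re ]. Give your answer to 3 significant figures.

Re = ρVD/μ = 785·3.77·0.249/0.00159 = 4.635e+05.
Re > 4000 → turbulent. ε/D = 6.8e-05/0.249 = 0.000273; Haaland: 1/√f = -1.8 log₁₀[2.59e-05 + 1.49e-05] = 7.901, so f = 0.01602.

f ≈ 0.0160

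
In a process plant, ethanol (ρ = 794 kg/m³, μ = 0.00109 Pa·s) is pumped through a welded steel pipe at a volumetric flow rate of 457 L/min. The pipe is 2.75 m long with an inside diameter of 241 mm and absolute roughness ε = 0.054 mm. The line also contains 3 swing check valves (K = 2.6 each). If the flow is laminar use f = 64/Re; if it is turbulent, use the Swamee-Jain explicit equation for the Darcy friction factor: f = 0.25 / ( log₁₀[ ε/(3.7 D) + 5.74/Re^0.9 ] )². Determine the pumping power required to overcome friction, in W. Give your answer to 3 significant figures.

Q = 457 L/min = 457/60000 = 0.007617 m³/s.
Cross-sectional area A = πD²/4 = π(0.241)²/4 = 0.04562 m²; mean velocity V = Q/A = 0.007617/0.04562 = 0.167 m/s.
Reynolds number Re = ρVD/μ = 794 · 0.167 · 0.241 / 0.00109 = 2.931e+04.
Re > 4000 → turbulent. Relative roughness ε/D = 5.4e-05/0.241 = 0.000224. Swamee-Jain: f = 0.25/(log₁₀[0.000224/3.7 + 5.74/2.931e+04^0.9])² = 0.25/(log₁₀[6.06e-05 + 0.000548])² = 0.25/(-3.216)² = 0.02417.
Total minor-loss coefficient ΣK = 3·2.6 = 7.8.
ΔP = [f·L/D + ΣK]·(ρV²/2) = [0.02417·2.75/0.241 + 7.8]·(794·0.167²/2) = [0.2758 + 7.8]·11.07 = 89.38 Pa.
Pumping power P = QΔP = 0.007617·89.38 = 0.6808 W = 0.681 W.

P ≈ 0.681 W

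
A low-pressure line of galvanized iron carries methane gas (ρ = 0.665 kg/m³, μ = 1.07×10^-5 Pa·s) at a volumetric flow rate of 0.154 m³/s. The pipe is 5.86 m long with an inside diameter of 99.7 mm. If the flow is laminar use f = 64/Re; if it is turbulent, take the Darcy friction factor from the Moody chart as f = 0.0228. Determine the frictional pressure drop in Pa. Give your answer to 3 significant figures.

ΔP ≈ 173 Pa

Cross-sectional area A = πD²/4 = π(0.0997)²/4 = 0.007807 m²; mean velocity V = Q/A = 0.154/0.007807 = 19.73 m/s.
Reynolds number Re = ρVD/μ = 0.665 · 19.73 · 0.0997 / 1.07e-05 = 1.222e+05.
Re > 4000 → turbulent; use the Moody-chart value f = 0.0228.
Darcy-Weisbach: ΔP = f(L/D)(ρV²/2) = 0.0228·(5.86/0.0997)·(0.665·19.73²/2) = 0.0228·58.78·129.4 = 173.4 Pa.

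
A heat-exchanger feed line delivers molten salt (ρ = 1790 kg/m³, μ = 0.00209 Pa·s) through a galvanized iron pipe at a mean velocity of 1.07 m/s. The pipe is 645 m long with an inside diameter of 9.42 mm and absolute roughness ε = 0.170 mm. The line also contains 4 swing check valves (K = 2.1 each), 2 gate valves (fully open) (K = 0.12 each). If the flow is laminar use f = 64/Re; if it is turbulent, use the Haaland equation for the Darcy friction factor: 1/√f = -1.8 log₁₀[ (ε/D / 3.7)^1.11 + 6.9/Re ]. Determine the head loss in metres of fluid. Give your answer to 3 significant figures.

h_f ≈ 205 m

Reynolds number Re = ρVD/μ = 1790 · 1.07 · 0.00942 / 0.00209 = 8633.
Re > 4000 → turbulent. Relative roughness ε/D = 0.00017/0.00942 = 0.018. Haaland: 1/√f = -1.8 log₁₀[(0.018/3.7)^1.11 + 6.9/8633] = -1.8 log₁₀[0.00272 + 0.000799] = 4.417, so f = 0.05125.
Total minor-loss coefficient ΣK = 4·2.1 + 2·0.12 = 8.64.
ΔP = [f·L/D + ΣK]·(ρV²/2) = [0.05125·645/0.00942 + 8.64]·(1790·1.07²/2) = [3509 + 8.64]·1025 = 3.605e+06 Pa.
Head loss h_f = ΔP/(ρg) = 3.605e+06/(1790·9.81) = 205 m.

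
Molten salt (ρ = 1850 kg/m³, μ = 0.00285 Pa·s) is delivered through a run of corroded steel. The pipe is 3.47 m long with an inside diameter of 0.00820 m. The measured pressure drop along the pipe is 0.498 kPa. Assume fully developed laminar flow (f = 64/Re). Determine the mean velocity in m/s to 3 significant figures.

For laminar flow, f = 64/Re with Re = ρVD/μ, so Darcy-Weisbach reduces to ΔP = 32μLV/D². Solving for V: V = ΔP·D²/(32μL) = 498·(0.0082)²/(32·0.00285·3.47) = 0.1058 m/s.
Check: Re = ρVD/μ = 1850·0.1058·0.0082/0.00285 = 563.2 < 2300, so the laminar assumption holds.

V ≈ 0.106 m/s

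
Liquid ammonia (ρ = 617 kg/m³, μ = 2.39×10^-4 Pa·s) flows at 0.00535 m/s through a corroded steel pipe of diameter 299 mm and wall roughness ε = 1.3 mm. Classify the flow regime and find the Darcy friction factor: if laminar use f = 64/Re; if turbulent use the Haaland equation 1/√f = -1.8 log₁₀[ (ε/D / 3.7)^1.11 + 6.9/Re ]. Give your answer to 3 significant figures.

Re = ρVD/μ = 617·0.00535·0.299/0.000239 = 4130.
Re > 4000 → turbulent. ε/D = 0.0013/0.299 = 0.00435; Haaland: 1/√f = -1.8 log₁₀[0.000559 + 0.00167] = 4.773, so f = 0.0439.

f ≈ 0.0439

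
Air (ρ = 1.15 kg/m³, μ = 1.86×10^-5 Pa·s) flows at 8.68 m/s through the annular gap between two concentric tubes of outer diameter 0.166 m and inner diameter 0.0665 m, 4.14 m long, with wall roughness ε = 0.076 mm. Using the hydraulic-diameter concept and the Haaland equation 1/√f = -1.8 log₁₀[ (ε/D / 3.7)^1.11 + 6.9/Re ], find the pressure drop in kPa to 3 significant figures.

ΔP ≈ 0.0411 kPa

Hydraulic diameter D_h = 4A/P = D_o - D_i = 0.166 - 0.0665 = 0.0995 m.
Re = ρVD_h/μ = 1.15·8.68·0.0995/1.86e-05 = 5.34e+04.
ε/D_h = 7.6e-05/0.0995 = 0.000764; Haaland gives 1/√f = -1.8 log₁₀[8.12e-05+0.000129] = 6.619, so f = 0.02283.
ΔP = f(L/D_h)(ρV²/2) = 0.02283·4.14/0.0995·43.32 = 41.15 Pa.
ΔP = 0.0411 kPa.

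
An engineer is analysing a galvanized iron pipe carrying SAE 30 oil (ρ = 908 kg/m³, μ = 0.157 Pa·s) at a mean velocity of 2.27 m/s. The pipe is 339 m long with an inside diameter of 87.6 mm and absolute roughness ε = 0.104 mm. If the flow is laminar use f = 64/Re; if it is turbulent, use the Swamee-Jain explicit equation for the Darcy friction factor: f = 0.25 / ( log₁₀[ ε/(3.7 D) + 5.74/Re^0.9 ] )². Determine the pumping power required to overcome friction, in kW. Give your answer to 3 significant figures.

Reynolds number Re = ρVD/μ = 908 · 2.27 · 0.0876 / 0.157 = 1150.
Re < 2300 → laminar flow, so f = 64/Re = 64/1150 = 0.05565 (the turbulent correlation is not needed).
Darcy-Weisbach: ΔP = f(L/D)(ρV²/2) = 0.05565·(339/0.0876)·(908·2.27²/2) = 0.05565·3870·2339 = 5.038e+05 Pa.
Q = V·A = 2.27·0.006027 = 0.01368 m³/s.
Pumping power P = QΔP = 0.01368·5.038e+05 = 6893 W = 6.89 kW.

P ≈ 6.89 kW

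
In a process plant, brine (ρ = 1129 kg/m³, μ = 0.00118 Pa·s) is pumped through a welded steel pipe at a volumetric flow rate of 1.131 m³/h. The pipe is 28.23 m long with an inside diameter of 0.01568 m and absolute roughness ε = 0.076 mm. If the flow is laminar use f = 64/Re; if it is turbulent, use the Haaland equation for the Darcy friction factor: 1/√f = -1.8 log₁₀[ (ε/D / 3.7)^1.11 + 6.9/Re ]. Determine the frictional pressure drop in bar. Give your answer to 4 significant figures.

ΔP ≈ 0.8990 bar

Q = 1.131 m³/h = 1.131/3600 = 0.0003142 m³/s.
Cross-sectional area A = πD²/4 = π(0.01568)²/4 = 0.0001931 m²; mean velocity V = Q/A = 0.0003142/0.0001931 = 1.627 m/s.
Reynolds number Re = ρVD/μ = 1129 · 1.627 · 0.01568 / 0.00118 = 2.441e+04.
Re > 4000 → turbulent. Relative roughness ε/D = 7.6e-05/0.01568 = 0.00485. Haaland: 1/√f = -1.8 log₁₀[(0.00485/3.7)^1.11 + 6.9/2.441e+04] = -1.8 log₁₀[0.000631 + 0.000283] = 5.47, so f = 0.03342.
Darcy-Weisbach: ΔP = f(L/D)(ρV²/2) = 0.03342·(28.23/0.01568)·(1129·1.627²/2) = 0.03342·1800·1494 = 8.99e+04 Pa.
ΔP = 8.99e+04 Pa = 0.8990 bar.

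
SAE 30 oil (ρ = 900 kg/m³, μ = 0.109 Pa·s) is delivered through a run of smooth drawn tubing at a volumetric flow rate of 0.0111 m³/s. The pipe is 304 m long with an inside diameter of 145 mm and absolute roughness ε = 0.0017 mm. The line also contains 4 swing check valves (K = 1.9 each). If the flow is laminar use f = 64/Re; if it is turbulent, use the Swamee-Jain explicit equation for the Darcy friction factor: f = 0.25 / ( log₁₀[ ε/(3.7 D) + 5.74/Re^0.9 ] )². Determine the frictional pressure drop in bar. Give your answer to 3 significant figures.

Cross-sectional area A = πD²/4 = π(0.145)²/4 = 0.01651 m²; mean velocity V = Q/A = 0.0111/0.01651 = 0.6722 m/s.
Reynolds number Re = ρVD/μ = 900 · 0.6722 · 0.145 / 0.109 = 804.8.
Re < 2300 → laminar flow, so f = 64/Re = 64/804.8 = 0.07952 (the turbulent correlation is not needed).
Total minor-loss coefficient ΣK = 4·1.9 = 7.6.
ΔP = [f·L/D + ΣK]·(ρV²/2) = [0.07952·304/0.145 + 7.6]·(900·0.6722²/2) = [166.7 + 7.6]·203.3 = 3.545e+04 Pa.
ΔP = 3.545e+04 Pa = 0.354 bar.

ΔP ≈ 0.354 bar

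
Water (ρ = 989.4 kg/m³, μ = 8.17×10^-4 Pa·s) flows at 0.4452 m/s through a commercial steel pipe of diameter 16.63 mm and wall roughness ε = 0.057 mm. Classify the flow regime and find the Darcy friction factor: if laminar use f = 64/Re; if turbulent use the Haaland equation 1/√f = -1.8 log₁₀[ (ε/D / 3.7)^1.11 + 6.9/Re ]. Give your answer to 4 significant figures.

Re = ρVD/μ = 989.4·0.4452·0.01663/0.000817 = 8966.
Re > 4000 → turbulent. ε/D = 5.7e-05/0.01663 = 0.00343; Haaland: 1/√f = -1.8 log₁₀[0.00043 + 0.00077] = 5.258, so f = 0.03617.

f ≈ 0.03617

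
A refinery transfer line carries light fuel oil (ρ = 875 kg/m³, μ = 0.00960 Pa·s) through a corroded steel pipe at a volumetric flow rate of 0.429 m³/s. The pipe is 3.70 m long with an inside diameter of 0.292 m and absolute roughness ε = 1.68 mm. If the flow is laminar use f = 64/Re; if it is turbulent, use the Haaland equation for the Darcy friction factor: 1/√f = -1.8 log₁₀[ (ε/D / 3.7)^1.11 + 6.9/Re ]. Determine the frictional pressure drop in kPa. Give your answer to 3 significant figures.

Cross-sectional area A = πD²/4 = π(0.292)²/4 = 0.06697 m²; mean velocity V = Q/A = 0.429/0.06697 = 6.406 m/s.
Reynolds number Re = ρVD/μ = 875 · 6.406 · 0.292 / 0.0096 = 1.705e+05.
Re > 4000 → turbulent. Relative roughness ε/D = 0.00168/0.292 = 0.00575. Haaland: 1/√f = -1.8 log₁₀[(0.00575/3.7)^1.11 + 6.9/1.705e+05] = -1.8 log₁₀[0.000764 + 4.05e-05] = 5.571, so f = 0.03223.
Darcy-Weisbach: ΔP = f(L/D)(ρV²/2) = 0.03223·(3.7/0.292)·(875·6.406²/2) = 0.03223·12.67·1.795e+04 = 7332 Pa.
ΔP = 7332 Pa = 7.33 kPa.

ΔP ≈ 7.33 kPa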